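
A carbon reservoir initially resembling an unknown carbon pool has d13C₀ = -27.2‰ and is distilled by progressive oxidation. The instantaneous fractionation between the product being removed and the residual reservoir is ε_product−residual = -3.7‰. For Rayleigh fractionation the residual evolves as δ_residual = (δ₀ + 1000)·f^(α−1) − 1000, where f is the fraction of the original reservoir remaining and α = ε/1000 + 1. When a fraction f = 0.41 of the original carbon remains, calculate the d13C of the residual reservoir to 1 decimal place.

Rayleigh residual: δ_res = (δ₀ + 1000)·f^(α−1) − 1000
α = ε/1000 + 1 = 0.99630, so α − 1 = -0.00370
f^(α−1) = 0.41^(-0.00370) = 1.003304
δ_res = (-27.2 + 1000) × 1.003304 − 1000 = 976.014 − 1000 = -23.99‰

-24.0‰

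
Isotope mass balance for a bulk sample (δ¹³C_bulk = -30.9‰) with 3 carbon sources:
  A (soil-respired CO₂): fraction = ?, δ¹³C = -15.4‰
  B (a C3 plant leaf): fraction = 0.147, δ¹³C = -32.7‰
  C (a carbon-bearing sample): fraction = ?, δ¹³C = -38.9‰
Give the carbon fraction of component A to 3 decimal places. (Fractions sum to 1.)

Let f_A and f_C be the unknown fractions; fractions sum to 1 so f_A + f_C = 0.853.
Mass balance: Σ fᵢ·δᵢ = δ_bulk ⇒ f_A·(-15.4) + f_C·(-38.9) = -30.9 − (-4.807) = -26.093
Substitute f_C = 0.853 − f_A:
f_A·(-15.4 − -38.9) = -26.093 − 0.853×(-38.9) = 7.089
f_A = 7.089 / 23.5 = 0.3016

0.302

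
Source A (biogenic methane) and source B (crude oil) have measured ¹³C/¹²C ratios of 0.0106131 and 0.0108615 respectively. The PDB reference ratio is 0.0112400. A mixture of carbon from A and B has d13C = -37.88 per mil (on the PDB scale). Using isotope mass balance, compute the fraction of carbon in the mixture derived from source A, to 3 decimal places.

0.190

δ_A = (0.0106131/0.0112400 − 1)×1000 = (0.944226 − 1)×1000 = -55.774 per mil
δ_B = (0.0108615/0.0112400 − 1)×1000 = (0.966326 − 1)×1000 = -33.674 per mil
f_A = (δ_mix − δ_B)/(δ_A − δ_B) = (-37.88 − (-33.674))/(-55.774 − (-33.674))
f_A = -4.206 / -22.100 = 0.1903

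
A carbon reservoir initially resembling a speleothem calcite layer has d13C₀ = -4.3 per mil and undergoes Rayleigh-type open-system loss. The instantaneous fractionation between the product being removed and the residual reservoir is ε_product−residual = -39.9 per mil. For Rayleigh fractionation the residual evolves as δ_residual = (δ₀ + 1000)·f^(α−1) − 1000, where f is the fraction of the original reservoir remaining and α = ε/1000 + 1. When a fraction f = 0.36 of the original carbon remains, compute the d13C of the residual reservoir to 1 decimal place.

37.1 per mil

Rayleigh residual: δ_res = (δ₀ + 1000)·f^(α−1) − 1000
α = ε/1000 + 1 = 0.96010, so α − 1 = -0.03990
f^(α−1) = 0.36^(-0.03990) = 1.041606
δ_res = (-4.3 + 1000) × 1.041606 − 1000 = 1037.127 − 1000 = 37.13 per mil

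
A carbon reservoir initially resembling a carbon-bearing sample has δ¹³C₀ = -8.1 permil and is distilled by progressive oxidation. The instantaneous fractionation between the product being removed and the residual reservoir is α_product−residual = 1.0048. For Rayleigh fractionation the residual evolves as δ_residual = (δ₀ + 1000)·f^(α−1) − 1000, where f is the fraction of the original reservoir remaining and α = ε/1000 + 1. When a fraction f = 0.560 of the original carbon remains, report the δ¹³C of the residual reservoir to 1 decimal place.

-10.9 permil

Rayleigh residual: δ_res = (δ₀ + 1000)·f^(α−1) − 1000
α − 1 = 0.00480
f^(α−1) = 0.560^(0.00480) = 0.997221
δ_res = (-8.1 + 1000) × 0.997221 − 1000 = 989.143 − 1000 = -10.86 permil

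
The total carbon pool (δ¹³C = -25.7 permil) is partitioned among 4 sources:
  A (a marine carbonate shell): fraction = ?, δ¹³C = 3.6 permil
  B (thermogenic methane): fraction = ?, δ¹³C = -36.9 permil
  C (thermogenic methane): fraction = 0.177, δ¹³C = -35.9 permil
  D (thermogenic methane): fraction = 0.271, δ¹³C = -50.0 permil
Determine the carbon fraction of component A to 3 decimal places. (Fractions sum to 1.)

Let f_A and f_B be the unknown fractions; fractions sum to 1 so f_A + f_B = 0.552.
Mass balance: Σ fᵢ·δᵢ = δ_bulk ⇒ f_A·(3.6) + f_B·(-36.9) = -25.7 − (-19.904) = -5.796
Substitute f_B = 0.552 − f_A:
f_A·(3.6 − -36.9) = -5.796 − 0.552×(-36.9) = 14.573
f_A = 14.573 / 40.5 = 0.3598

0.360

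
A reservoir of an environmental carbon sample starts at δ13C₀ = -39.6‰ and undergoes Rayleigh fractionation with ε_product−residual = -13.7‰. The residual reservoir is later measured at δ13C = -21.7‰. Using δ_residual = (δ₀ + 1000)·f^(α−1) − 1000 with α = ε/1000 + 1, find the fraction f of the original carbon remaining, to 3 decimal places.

α − 1 = ε/1000 = -0.0137
(δ_res + 1000)/(δ₀ + 1000) = (-21.7 + 1000)/(-39.6 + 1000) = 978.3/960.4 = 1.018638
f = 1.018638^(1/-0.0137) = exp(ln(1.018638)/-0.0137) = exp(0.01847/-0.0137)
f = exp(-1.3479) = 0.2598

0.260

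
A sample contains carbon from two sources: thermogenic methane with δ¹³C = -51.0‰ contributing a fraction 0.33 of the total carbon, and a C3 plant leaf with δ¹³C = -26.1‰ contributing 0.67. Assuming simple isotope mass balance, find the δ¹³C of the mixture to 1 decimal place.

δ_mix = f_A·δ_A + f_B·δ_B
δ_mix = 0.33 × (-51.0) + 0.67 × (-26.1)
δ_mix = -16.83 + -17.49 = -34.32‰

-34.3‰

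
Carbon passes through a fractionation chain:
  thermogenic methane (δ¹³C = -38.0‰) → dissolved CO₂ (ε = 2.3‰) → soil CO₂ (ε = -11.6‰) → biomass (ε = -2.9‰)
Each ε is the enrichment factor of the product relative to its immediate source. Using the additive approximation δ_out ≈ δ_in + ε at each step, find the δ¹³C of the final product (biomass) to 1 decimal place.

-50.2‰

step 1: δ ≈ -38.0 + (2.3) = -35.7‰
step 2: δ ≈ -35.7 + (-11.6) = -47.3‰
step 3: δ ≈ -47.3 + (-2.9) = -50.2‰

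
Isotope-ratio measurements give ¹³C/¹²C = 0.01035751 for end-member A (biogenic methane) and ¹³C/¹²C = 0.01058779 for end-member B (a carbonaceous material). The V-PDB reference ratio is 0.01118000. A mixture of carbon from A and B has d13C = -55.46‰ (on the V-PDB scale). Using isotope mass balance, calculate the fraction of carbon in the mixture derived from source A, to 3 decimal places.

0.121

δ_A = (0.01035751/0.01118000 − 1)×1000 = (0.926432 − 1)×1000 = -73.568‰
δ_B = (0.01058779/0.01118000 − 1)×1000 = (0.947030 − 1)×1000 = -52.970‰
f_A = (δ_mix − δ_B)/(δ_A − δ_B) = (-55.46 − (-52.970))/(-73.568 − (-52.970))
f_A = -2.490 / -20.597 = 0.1209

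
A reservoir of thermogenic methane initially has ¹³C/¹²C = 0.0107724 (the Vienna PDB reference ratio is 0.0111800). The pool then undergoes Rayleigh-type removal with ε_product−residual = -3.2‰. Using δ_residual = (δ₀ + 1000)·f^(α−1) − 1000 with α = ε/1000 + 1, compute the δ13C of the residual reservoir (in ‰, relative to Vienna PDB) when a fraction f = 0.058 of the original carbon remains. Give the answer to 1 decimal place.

-27.6‰

δ₀ = (0.0107724/0.0111800 − 1)×1000 = (0.963542 − 1)×1000 = -36.458‰
α − 1 = ε/1000 = -0.0032
f^(α−1) = 0.058^(-0.0032) = 1.009153
δ_res = (-36.458 + 1000) × 1.009153 − 1000 = 972.361 − 1000 = -27.64‰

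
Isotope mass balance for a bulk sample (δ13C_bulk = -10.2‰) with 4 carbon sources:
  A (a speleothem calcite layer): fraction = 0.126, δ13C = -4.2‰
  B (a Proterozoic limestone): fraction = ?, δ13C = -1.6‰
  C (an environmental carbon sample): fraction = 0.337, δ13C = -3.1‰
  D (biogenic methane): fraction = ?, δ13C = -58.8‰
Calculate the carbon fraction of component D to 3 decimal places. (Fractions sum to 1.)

0.136

Let f_D and f_B be the unknown fractions; fractions sum to 1 so f_D + f_B = 0.537.
Mass balance: Σ fᵢ·δᵢ = δ_bulk ⇒ f_D·(-58.8) + f_B·(-1.6) = -10.2 − (-1.574) = -8.626
Substitute f_B = 0.537 − f_D:
f_D·(-58.8 − -1.6) = -8.626 − 0.537×(-1.6) = -7.767
f_D = -7.767 / -57.2 = 0.1358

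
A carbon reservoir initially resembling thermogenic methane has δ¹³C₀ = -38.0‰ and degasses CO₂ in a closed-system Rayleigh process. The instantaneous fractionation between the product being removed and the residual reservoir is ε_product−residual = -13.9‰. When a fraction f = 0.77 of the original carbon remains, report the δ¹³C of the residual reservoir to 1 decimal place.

Rayleigh residual: δ_res = (δ₀ + 1000)·f^(α−1) − 1000
α = ε/1000 + 1 = 0.98610, so α − 1 = -0.01390
f^(α−1) = 0.77^(-0.01390) = 1.003640
δ_res = (-38.0 + 1000) × 1.003640 − 1000 = 965.501 − 1000 = -34.50‰

-34.5‰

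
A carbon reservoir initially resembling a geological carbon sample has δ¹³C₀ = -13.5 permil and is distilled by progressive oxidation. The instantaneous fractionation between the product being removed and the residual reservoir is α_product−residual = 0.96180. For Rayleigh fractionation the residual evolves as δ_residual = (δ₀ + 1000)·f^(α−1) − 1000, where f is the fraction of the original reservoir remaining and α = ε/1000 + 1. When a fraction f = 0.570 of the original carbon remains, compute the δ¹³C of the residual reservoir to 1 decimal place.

Rayleigh residual: δ_res = (δ₀ + 1000)·f^(α−1) − 1000
α − 1 = -0.03820
f^(α−1) = 0.570^(-0.03820) = 1.021705
δ_res = (-13.5 + 1000) × 1.021705 − 1000 = 1007.912 − 1000 = 7.91 permil

7.9 permil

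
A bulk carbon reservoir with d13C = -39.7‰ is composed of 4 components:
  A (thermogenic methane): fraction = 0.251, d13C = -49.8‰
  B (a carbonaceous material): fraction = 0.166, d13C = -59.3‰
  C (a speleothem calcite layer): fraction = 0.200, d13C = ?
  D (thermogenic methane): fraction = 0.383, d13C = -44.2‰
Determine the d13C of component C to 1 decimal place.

Isotope mass balance: δ_bulk = Σ fᵢ·δᵢ.
-39.7 = 0.251×(-49.8) + 0.166×(-59.3) + 0.200×δ_C + 0.383×(-44.2)
0.200·δ_C = -39.7 − (-39.272) = -0.428
δ_C = -0.428 / 0.200 = -2.14‰

-2.1‰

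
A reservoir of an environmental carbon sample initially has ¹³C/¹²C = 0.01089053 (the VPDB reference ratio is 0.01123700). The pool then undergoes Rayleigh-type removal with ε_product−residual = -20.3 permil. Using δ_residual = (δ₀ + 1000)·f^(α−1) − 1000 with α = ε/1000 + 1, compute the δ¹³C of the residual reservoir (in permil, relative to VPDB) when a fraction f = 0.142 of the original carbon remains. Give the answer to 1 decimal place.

δ₀ = (0.01089053/0.01123700 − 1)×1000 = (0.969167 − 1)×1000 = -30.833 permil
α − 1 = ε/1000 = -0.0203
f^(α−1) = 0.142^(-0.0203) = 1.040420
δ_res = (-30.833 + 1000) × 1.040420 − 1000 = 1008.340 − 1000 = 8.34 permil

8.3 permil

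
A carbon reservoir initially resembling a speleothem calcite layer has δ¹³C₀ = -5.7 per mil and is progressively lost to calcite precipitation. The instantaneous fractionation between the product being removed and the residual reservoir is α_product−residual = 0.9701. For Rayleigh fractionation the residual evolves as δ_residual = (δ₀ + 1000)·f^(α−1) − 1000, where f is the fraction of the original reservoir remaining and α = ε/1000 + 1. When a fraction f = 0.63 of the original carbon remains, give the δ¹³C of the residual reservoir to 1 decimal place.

Rayleigh residual: δ_res = (δ₀ + 1000)·f^(α−1) − 1000
α − 1 = -0.02990
f^(α−1) = 0.63^(-0.02990) = 1.013911
δ_res = (-5.7 + 1000) × 1.013911 − 1000 = 1008.131 − 1000 = 8.13 per mil

8.1 per mil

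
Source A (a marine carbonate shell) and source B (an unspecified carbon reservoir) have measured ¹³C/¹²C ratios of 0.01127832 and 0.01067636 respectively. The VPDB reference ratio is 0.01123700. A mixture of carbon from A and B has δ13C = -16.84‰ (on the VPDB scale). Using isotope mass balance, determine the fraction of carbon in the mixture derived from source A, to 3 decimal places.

0.617

δ_A = (0.01127832/0.01123700 − 1)×1000 = (1.003677 − 1)×1000 = 3.677‰
δ_B = (0.01067636/0.01123700 − 1)×1000 = (0.950108 − 1)×1000 = -49.892‰
f_A = (δ_mix − δ_B)/(δ_A − δ_B) = (-16.84 − (-49.892))/(3.677 − (-49.892))
f_A = 33.052 / 53.569 = 0.6170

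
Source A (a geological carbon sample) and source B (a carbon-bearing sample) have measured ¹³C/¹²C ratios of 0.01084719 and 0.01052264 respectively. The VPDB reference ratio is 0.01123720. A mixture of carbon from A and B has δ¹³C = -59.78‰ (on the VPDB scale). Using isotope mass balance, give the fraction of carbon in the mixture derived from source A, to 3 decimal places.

0.132

δ_A = (0.01084719/0.01123720 − 1)×1000 = (0.965293 − 1)×1000 = -34.707‰
δ_B = (0.01052264/0.01123720 − 1)×1000 = (0.936411 − 1)×1000 = -63.589‰
f_A = (δ_mix − δ_B)/(δ_A − δ_B) = (-59.78 − (-63.589))/(-34.707 − (-63.589))
f_A = 3.809 / 28.882 = 0.1319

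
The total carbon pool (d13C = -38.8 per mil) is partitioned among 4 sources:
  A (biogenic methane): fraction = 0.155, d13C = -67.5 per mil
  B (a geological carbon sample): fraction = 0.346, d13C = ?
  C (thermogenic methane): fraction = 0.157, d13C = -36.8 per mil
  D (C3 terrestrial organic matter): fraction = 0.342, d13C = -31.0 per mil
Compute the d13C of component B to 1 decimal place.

-34.6 per mil

Isotope mass balance: δ_bulk = Σ fᵢ·δᵢ.
-38.8 = 0.155×(-67.5) + 0.346×δ_B + 0.157×(-36.8) + 0.342×(-31.0)
0.346·δ_B = -38.8 − (-26.842) = -11.958
δ_B = -11.958 / 0.346 = -34.56 per mil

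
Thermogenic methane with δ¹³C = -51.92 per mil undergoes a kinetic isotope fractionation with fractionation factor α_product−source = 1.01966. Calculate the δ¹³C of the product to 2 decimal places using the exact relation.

δ_product = (δ_source + 1000)·α − 1000
δ_product = (-51.92 + 1000) × 1.01966 − 1000
δ_product = 966.719 − 1000 = -33.281 per mil

-33.28 per mil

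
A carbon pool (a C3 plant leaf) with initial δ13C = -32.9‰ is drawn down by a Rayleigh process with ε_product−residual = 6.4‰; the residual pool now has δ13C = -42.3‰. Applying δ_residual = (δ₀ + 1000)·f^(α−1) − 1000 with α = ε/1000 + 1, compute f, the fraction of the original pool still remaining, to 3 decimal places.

α − 1 = ε/1000 = 0.0064
(δ_res + 1000)/(δ₀ + 1000) = (-42.3 + 1000)/(-32.9 + 1000) = 957.7/967.1 = 0.990280
f = 0.990280^(1/0.0064) = exp(ln(0.990280)/0.0064) = exp(-0.00977/0.0064)
f = exp(-1.5261) = 0.2174

0.217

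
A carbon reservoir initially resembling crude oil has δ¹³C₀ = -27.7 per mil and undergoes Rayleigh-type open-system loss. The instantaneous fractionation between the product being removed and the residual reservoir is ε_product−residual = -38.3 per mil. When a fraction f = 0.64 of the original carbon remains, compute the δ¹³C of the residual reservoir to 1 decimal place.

-10.9 per mil

Rayleigh residual: δ_res = (δ₀ + 1000)·f^(α−1) − 1000
α = ε/1000 + 1 = 0.96170, so α − 1 = -0.03830
f^(α−1) = 0.64^(-0.03830) = 1.017240
δ_res = (-27.7 + 1000) × 1.017240 − 1000 = 989.062 − 1000 = -10.94 per mil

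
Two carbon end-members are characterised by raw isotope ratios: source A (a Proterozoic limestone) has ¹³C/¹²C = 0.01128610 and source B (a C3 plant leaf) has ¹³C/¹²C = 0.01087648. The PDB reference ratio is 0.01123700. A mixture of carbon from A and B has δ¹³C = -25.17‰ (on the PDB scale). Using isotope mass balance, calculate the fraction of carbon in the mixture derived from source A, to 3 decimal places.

0.190

δ_A = (0.01128610/0.01123700 − 1)×1000 = (1.004369 − 1)×1000 = 4.369‰
δ_B = (0.01087648/0.01123700 − 1)×1000 = (0.967917 − 1)×1000 = -32.083‰
f_A = (δ_mix − δ_B)/(δ_A − δ_B) = (-25.17 − (-32.083))/(4.369 − (-32.083))
f_A = 6.913 / 36.453 = 0.1897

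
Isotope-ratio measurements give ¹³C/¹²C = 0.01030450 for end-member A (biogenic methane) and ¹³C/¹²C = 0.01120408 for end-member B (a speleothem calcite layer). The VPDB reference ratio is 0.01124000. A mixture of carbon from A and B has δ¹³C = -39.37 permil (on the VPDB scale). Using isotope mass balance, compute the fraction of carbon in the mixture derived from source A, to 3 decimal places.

0.452

δ_A = (0.01030450/0.01124000 − 1)×1000 = (0.916770 − 1)×1000 = -83.230 permil
δ_B = (0.01120408/0.01124000 − 1)×1000 = (0.996804 − 1)×1000 = -3.196 permil
f_A = (δ_mix − δ_B)/(δ_A − δ_B) = (-39.37 − (-3.196))/(-83.230 − (-3.196))
f_A = -36.174 / -80.034 = 0.4520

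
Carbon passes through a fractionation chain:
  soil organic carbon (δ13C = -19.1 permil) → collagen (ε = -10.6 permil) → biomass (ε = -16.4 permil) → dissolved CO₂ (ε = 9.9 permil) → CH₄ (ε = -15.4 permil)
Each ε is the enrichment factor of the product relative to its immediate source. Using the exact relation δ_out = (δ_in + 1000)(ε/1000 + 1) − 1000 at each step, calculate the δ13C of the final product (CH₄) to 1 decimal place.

step 1: δ = (-19.10 + 1000)·(-10.6/1000 + 1) − 1000 = -29.50 permil
step 2: δ = (-29.50 + 1000)·(-16.4/1000 + 1) − 1000 = -45.41 permil
step 3: δ = (-45.41 + 1000)·(9.9/1000 + 1) − 1000 = -35.96 permil
step 4: δ = (-35.96 + 1000)·(-15.4/1000 + 1) − 1000 = -50.81 permil

-50.8 permil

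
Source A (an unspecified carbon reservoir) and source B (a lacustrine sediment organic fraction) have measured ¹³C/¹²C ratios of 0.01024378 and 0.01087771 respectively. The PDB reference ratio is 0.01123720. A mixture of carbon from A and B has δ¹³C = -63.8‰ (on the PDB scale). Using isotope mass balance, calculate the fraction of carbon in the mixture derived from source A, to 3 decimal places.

0.564

δ_A = (0.01024378/0.01123720 − 1)×1000 = (0.911595 − 1)×1000 = -88.405‰
δ_B = (0.01087771/0.01123720 − 1)×1000 = (0.968009 − 1)×1000 = -31.991‰
f_A = (δ_mix − δ_B)/(δ_A − δ_B) = (-63.8 − (-31.991))/(-88.405 − (-31.991))
f_A = -31.809 / -56.414 = 0.5639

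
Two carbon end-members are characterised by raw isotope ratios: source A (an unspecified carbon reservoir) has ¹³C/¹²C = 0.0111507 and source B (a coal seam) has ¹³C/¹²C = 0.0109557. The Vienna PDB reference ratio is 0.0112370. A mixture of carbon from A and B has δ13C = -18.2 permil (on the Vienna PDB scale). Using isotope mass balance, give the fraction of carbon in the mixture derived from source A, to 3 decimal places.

δ_A = (0.0111507/0.0112370 − 1)×1000 = (0.992320 − 1)×1000 = -7.680 permil
δ_B = (0.0109557/0.0112370 − 1)×1000 = (0.974967 − 1)×1000 = -25.033 permil
f_A = (δ_mix − δ_B)/(δ_A − δ_B) = (-18.2 − (-25.033))/(-7.680 − (-25.033))
f_A = 6.833 / 17.353 = 0.3938

0.394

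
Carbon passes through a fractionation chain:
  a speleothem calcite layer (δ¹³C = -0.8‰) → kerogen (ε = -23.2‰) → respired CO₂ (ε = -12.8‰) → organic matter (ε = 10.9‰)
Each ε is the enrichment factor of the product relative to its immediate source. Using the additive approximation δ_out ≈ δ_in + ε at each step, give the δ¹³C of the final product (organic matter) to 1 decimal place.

-25.9‰

step 1: δ ≈ -0.8 + (-23.2) = -24.0‰
step 2: δ ≈ -24.0 + (-12.8) = -36.8‰
step 3: δ ≈ -36.8 + (10.9) = -25.9‰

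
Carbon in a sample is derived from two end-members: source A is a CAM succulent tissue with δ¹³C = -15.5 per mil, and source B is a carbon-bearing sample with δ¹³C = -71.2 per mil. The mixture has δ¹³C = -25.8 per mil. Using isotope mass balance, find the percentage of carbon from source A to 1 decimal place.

δ_mix = f_A·δ_A + (1 − f_A)·δ_B  ⇒  f_A = (δ_mix − δ_B)/(δ_A − δ_B)
f_A = (-25.8 − (-71.2)) / (-15.5 − (-71.2))
f_A = 45.4 / 55.7 = 0.8151

81.5%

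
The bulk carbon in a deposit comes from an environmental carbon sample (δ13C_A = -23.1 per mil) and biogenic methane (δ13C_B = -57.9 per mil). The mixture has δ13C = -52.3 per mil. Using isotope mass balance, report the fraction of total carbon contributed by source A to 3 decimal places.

δ_mix = f_A·δ_A + (1 − f_A)·δ_B  ⇒  f_A = (δ_mix − δ_B)/(δ_A − δ_B)
f_A = (-52.3 − (-57.9)) / (-23.1 − (-57.9))
f_A = 5.6 / 34.8 = 0.1609

0.161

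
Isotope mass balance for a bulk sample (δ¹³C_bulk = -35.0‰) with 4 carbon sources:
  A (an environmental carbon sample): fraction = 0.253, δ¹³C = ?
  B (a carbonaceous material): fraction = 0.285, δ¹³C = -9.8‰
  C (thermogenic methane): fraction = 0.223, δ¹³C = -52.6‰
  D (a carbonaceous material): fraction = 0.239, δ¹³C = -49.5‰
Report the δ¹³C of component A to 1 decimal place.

-34.2‰

Isotope mass balance: δ_bulk = Σ fᵢ·δᵢ.
-35.0 = 0.253×δ_A + 0.285×(-9.8) + 0.223×(-52.6) + 0.239×(-49.5)
0.253·δ_A = -35.0 − (-26.353) = -8.647
δ_A = -8.647 / 0.253 = -34.18‰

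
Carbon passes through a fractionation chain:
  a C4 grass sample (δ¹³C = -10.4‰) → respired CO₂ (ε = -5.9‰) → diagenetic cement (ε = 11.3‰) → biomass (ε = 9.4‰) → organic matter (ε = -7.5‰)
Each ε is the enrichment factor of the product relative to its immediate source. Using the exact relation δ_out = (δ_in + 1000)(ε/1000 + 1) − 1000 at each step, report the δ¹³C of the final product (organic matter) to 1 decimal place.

step 1: δ = (-10.40 + 1000)·(-5.9/1000 + 1) − 1000 = -16.24‰
step 2: δ = (-16.24 + 1000)·(11.3/1000 + 1) − 1000 = -5.12‰
step 3: δ = (-5.12 + 1000)·(9.4/1000 + 1) − 1000 = 4.23‰
step 4: δ = (4.23 + 1000)·(-7.5/1000 + 1) − 1000 = -3.30‰

-3.3‰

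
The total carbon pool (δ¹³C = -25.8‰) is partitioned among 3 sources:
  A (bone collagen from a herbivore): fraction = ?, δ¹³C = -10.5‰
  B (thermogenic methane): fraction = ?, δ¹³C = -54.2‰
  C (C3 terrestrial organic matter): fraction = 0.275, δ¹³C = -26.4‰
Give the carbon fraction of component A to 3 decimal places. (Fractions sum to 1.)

0.475

Let f_A and f_B be the unknown fractions; fractions sum to 1 so f_A + f_B = 0.725.
Mass balance: Σ fᵢ·δᵢ = δ_bulk ⇒ f_A·(-10.5) + f_B·(-54.2) = -25.8 − (-7.260) = -18.540
Substitute f_B = 0.725 − f_A:
f_A·(-10.5 − -54.2) = -18.540 − 0.725×(-54.2) = 20.755
f_A = 20.755 / 43.7 = 0.4749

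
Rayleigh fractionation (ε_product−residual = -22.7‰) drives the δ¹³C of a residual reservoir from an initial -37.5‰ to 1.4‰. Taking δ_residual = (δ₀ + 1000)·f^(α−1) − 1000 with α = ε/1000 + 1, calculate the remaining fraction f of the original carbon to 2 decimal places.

0.17

α − 1 = ε/1000 = -0.0227
(δ_res + 1000)/(δ₀ + 1000) = (1.4 + 1000)/(-37.5 + 1000) = 1001.4/962.5 = 1.040416
f = 1.040416^(1/-0.0227) = exp(ln(1.040416)/-0.0227) = exp(0.03962/-0.0227)
f = exp(-1.7454) = 0.1746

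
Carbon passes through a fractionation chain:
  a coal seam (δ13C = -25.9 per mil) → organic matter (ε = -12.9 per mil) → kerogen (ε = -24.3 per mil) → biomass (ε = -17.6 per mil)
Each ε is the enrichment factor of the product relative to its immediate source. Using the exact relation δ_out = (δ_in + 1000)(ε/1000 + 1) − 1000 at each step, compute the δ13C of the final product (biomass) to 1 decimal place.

-78.3 per mil

step 1: δ = (-25.90 + 1000)·(-12.9/1000 + 1) − 1000 = -38.47 per mil
step 2: δ = (-38.47 + 1000)·(-24.3/1000 + 1) − 1000 = -61.83 per mil
step 3: δ = (-61.83 + 1000)·(-17.6/1000 + 1) − 1000 = -78.34 per mil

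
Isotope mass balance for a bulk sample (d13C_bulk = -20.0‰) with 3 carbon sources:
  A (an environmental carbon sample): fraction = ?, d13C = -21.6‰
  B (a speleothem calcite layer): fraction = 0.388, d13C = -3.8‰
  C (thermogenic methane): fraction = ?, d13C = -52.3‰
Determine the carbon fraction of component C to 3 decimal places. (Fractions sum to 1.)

0.173

Let f_C and f_A be the unknown fractions; fractions sum to 1 so f_C + f_A = 0.612.
Mass balance: Σ fᵢ·δᵢ = δ_bulk ⇒ f_C·(-52.3) + f_A·(-21.6) = -20.0 − (-1.474) = -18.526
Substitute f_A = 0.612 − f_C:
f_C·(-52.3 − -21.6) = -18.526 − 0.612×(-21.6) = -5.306
f_C = -5.306 / -30.7 = 0.1728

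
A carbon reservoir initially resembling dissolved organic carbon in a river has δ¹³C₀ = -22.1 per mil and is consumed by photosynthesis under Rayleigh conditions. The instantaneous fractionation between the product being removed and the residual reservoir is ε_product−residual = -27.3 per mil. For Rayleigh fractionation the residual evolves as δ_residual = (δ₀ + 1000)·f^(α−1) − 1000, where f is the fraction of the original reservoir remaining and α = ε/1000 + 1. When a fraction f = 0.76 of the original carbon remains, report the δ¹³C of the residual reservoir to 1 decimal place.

Rayleigh residual: δ_res = (δ₀ + 1000)·f^(α−1) − 1000
α = ε/1000 + 1 = 0.97270, so α − 1 = -0.02730
f^(α−1) = 0.76^(-0.02730) = 1.007520
δ_res = (-22.1 + 1000) × 1.007520 − 1000 = 985.254 − 1000 = -14.75 per mil

-14.7 per mil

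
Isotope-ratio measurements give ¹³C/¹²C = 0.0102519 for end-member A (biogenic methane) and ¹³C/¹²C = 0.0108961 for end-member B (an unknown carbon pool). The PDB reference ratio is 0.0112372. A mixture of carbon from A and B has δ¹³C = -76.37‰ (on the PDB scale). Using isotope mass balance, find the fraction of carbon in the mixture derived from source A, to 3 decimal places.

0.803

δ_A = (0.0102519/0.0112372 − 1)×1000 = (0.912318 − 1)×1000 = -87.682‰
δ_B = (0.0108961/0.0112372 − 1)×1000 = (0.969645 − 1)×1000 = -30.355‰
f_A = (δ_mix − δ_B)/(δ_A − δ_B) = (-76.37 − (-30.355))/(-87.682 − (-30.355))
f_A = -46.015 / -57.327 = 0.8027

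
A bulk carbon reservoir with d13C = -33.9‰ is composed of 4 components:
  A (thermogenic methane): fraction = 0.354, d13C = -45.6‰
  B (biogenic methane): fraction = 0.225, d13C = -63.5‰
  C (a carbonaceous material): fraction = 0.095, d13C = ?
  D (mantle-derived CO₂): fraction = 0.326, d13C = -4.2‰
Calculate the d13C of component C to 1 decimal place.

-22.1‰

Isotope mass balance: δ_bulk = Σ fᵢ·δᵢ.
-33.9 = 0.354×(-45.6) + 0.225×(-63.5) + 0.095×δ_C + 0.326×(-4.2)
0.095·δ_C = -33.9 − (-31.799) = -2.101
δ_C = -2.101 / 0.095 = -22.11‰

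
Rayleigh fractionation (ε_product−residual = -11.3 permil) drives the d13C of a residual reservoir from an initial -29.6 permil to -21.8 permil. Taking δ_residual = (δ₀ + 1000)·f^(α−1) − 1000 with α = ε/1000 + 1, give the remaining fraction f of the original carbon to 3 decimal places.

0.492

α − 1 = ε/1000 = -0.0113
(δ_res + 1000)/(δ₀ + 1000) = (-21.8 + 1000)/(-29.6 + 1000) = 978.2/970.4 = 1.008038
f = 1.008038^(1/-0.0113) = exp(ln(1.008038)/-0.0113) = exp(0.00801/-0.0113)
f = exp(-0.7085) = 0.4924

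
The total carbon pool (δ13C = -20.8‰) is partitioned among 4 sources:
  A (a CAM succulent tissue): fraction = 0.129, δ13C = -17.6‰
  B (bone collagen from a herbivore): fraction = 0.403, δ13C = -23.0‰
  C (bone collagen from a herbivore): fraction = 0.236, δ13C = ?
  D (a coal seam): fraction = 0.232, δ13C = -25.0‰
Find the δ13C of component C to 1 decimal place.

-14.7‰

Isotope mass balance: δ_bulk = Σ fᵢ·δᵢ.
-20.8 = 0.129×(-17.6) + 0.403×(-23.0) + 0.236×δ_C + 0.232×(-25.0)
0.236·δ_C = -20.8 − (-17.339) = -3.461
δ_C = -3.461 / 0.236 = -14.66‰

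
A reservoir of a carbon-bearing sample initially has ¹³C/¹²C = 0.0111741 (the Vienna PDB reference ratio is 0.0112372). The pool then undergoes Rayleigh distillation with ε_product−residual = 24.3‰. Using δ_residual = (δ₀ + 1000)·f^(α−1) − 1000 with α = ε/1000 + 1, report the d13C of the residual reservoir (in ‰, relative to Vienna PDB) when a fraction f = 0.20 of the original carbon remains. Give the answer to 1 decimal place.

δ₀ = (0.0111741/0.0112372 − 1)×1000 = (0.994385 − 1)×1000 = -5.615‰
α − 1 = ε/1000 = 0.0243
f^(α−1) = 0.20^(0.0243) = 0.961646
δ_res = (-5.615 + 1000) × 0.961646 − 1000 = 956.246 − 1000 = -43.75‰

-43.8‰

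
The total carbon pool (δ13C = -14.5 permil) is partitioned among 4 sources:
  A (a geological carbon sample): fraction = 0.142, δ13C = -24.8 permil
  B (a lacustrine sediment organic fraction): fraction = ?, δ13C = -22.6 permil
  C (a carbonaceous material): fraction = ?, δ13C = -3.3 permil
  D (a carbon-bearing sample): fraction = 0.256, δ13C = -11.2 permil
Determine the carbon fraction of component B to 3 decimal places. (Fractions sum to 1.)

0.317

Let f_B and f_C be the unknown fractions; fractions sum to 1 so f_B + f_C = 0.602.
Mass balance: Σ fᵢ·δᵢ = δ_bulk ⇒ f_B·(-22.6) + f_C·(-3.3) = -14.5 − (-6.389) = -8.111
Substitute f_C = 0.602 − f_B:
f_B·(-22.6 − -3.3) = -8.111 − 0.602×(-3.3) = -6.125
f_B = -6.125 / -19.3 = 0.3173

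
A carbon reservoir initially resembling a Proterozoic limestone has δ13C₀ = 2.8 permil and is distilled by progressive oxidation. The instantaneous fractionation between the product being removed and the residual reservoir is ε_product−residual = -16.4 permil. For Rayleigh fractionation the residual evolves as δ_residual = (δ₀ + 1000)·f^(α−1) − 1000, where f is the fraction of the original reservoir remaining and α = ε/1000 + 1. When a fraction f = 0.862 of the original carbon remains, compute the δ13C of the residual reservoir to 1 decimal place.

Rayleigh residual: δ_res = (δ₀ + 1000)·f^(α−1) − 1000
α = ε/1000 + 1 = 0.98360, so α − 1 = -0.01640
f^(α−1) = 0.862^(-0.01640) = 1.002438
δ_res = (2.8 + 1000) × 1.002438 − 1000 = 1005.245 − 1000 = 5.25 permil

5.2 permil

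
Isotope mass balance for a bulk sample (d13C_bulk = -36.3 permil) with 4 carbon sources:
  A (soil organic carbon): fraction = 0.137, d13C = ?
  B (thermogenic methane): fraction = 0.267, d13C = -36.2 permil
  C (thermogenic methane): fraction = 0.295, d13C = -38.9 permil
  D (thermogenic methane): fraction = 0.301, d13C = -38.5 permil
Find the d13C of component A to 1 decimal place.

Isotope mass balance: δ_bulk = Σ fᵢ·δᵢ.
-36.3 = 0.137×δ_A + 0.267×(-36.2) + 0.295×(-38.9) + 0.301×(-38.5)
0.137·δ_A = -36.3 − (-32.729) = -3.571
δ_A = -3.571 / 0.137 = -26.06 permil

-26.1 permil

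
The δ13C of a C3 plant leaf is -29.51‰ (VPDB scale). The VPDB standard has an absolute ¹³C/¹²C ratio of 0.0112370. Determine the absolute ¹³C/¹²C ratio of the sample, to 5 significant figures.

0.010905

R_sample = R_standard × (δ13C/1000 + 1)
R_sample = 0.0112370 × (-29.51/1000 + 1) = 0.0112370 × 0.970490
R_sample = 0.0109054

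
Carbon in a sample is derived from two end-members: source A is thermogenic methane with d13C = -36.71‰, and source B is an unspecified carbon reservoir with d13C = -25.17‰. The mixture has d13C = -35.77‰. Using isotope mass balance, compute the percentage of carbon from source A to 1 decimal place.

91.9%

δ_mix = f_A·δ_A + (1 − f_A)·δ_B  ⇒  f_A = (δ_mix − δ_B)/(δ_A − δ_B)
f_A = (-35.77 − (-25.17)) / (-36.71 − (-25.17))
f_A = -10.60 / -11.54 = 0.9185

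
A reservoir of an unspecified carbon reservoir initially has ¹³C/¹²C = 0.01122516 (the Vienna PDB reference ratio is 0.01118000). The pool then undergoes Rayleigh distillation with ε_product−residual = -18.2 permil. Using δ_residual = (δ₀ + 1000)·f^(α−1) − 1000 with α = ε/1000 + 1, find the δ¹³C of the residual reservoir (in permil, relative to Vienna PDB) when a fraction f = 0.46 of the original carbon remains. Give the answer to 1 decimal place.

δ₀ = (0.01122516/0.01118000 − 1)×1000 = (1.004039 − 1)×1000 = 4.039 permil
α − 1 = ε/1000 = -0.0182
f^(α−1) = 0.46^(-0.0182) = 1.014233
δ_res = (4.039 + 1000) × 1.014233 − 1000 = 1018.330 − 1000 = 18.33 permil

18.3 permil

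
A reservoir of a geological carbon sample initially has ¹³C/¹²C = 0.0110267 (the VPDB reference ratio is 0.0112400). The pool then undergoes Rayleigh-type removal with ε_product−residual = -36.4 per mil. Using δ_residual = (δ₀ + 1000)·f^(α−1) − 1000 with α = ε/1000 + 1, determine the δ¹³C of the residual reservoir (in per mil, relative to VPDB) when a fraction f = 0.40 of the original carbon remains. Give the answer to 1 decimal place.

δ₀ = (0.0110267/0.0112400 − 1)×1000 = (0.981023 − 1)×1000 = -18.977 per mil
α − 1 = ε/1000 = -0.0364
f^(α−1) = 0.40^(-0.0364) = 1.033915
δ_res = (-18.977 + 1000) × 1.033915 − 1000 = 1014.295 − 1000 = 14.29 per mil

14.3 per mil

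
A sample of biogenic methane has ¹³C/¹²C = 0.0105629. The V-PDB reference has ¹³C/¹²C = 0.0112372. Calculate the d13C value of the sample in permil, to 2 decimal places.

d13C = (R_sample / R_standard − 1) × 1000
R_sample / R_standard = 0.0105629 / 0.0112372 = 0.939994
d13C = (0.939994 − 1) × 1000 = -60.006 permil

-60.01 permil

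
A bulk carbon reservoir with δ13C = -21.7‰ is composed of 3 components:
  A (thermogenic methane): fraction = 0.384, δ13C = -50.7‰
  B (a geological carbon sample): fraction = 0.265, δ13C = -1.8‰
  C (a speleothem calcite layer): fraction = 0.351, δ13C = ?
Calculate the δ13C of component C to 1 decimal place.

Isotope mass balance: δ_bulk = Σ fᵢ·δᵢ.
-21.7 = 0.384×(-50.7) + 0.265×(-1.8) + 0.351×δ_C
0.351·δ_C = -21.7 − (-19.946) = -1.754
δ_C = -1.754 / 0.351 = -5.00‰

-5.0‰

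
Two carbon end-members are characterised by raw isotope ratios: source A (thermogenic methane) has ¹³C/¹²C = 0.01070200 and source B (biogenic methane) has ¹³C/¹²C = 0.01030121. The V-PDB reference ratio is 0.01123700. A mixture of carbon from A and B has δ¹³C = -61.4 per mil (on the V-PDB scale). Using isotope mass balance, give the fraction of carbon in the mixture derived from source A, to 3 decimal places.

0.613

δ_A = (0.01070200/0.01123700 − 1)×1000 = (0.952389 − 1)×1000 = -47.611 per mil
δ_B = (0.01030121/0.01123700 − 1)×1000 = (0.916722 − 1)×1000 = -83.278 per mil
f_A = (δ_mix − δ_B)/(δ_A − δ_B) = (-61.4 − (-83.278))/(-47.611 − (-83.278))
f_A = 21.878 / 35.667 = 0.6134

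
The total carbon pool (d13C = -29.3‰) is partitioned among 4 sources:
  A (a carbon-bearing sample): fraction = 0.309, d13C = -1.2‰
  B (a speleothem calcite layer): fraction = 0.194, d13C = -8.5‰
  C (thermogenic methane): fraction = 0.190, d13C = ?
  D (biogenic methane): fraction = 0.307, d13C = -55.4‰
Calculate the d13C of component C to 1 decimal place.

Isotope mass balance: δ_bulk = Σ fᵢ·δᵢ.
-29.3 = 0.309×(-1.2) + 0.194×(-8.5) + 0.190×δ_C + 0.307×(-55.4)
0.190·δ_C = -29.3 − (-19.028) = -10.272
δ_C = -10.272 / 0.190 = -54.07‰

-54.1‰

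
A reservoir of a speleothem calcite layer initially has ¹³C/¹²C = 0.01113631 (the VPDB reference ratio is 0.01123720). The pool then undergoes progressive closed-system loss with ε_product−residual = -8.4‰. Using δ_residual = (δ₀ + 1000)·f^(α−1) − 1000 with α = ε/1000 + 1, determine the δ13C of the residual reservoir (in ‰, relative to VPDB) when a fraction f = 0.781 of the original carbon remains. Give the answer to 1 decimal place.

-6.9‰

δ₀ = (0.01113631/0.01123720 − 1)×1000 = (0.991022 − 1)×1000 = -8.978‰
α − 1 = ε/1000 = -0.0084
f^(α−1) = 0.781^(-0.0084) = 1.002078
δ_res = (-8.978 + 1000) × 1.002078 − 1000 = 993.082 − 1000 = -6.92‰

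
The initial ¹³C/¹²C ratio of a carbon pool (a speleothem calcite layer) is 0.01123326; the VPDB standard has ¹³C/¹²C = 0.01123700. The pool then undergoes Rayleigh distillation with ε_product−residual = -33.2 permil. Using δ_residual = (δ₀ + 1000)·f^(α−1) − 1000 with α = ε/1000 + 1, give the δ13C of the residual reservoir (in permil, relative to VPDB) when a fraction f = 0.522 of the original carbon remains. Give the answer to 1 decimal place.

21.5 permil

δ₀ = (0.01123326/0.01123700 − 1)×1000 = (0.999667 − 1)×1000 = -0.333 permil
α − 1 = ε/1000 = -0.0332
f^(α−1) = 0.522^(-0.0332) = 1.021818
δ_res = (-0.333 + 1000) × 1.021818 − 1000 = 1021.477 − 1000 = 21.48 permil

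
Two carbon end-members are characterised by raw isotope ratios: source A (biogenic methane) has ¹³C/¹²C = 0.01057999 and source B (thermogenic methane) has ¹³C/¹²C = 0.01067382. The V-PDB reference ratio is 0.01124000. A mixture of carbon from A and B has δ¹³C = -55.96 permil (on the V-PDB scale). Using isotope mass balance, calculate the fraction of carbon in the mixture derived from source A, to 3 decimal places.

δ_A = (0.01057999/0.01124000 − 1)×1000 = (0.941280 − 1)×1000 = -58.720 permil
δ_B = (0.01067382/0.01124000 − 1)×1000 = (0.949628 − 1)×1000 = -50.372 permil
f_A = (δ_mix − δ_B)/(δ_A − δ_B) = (-55.96 − (-50.372))/(-58.720 − (-50.372))
f_A = -5.588 / -8.348 = 0.6694

0.669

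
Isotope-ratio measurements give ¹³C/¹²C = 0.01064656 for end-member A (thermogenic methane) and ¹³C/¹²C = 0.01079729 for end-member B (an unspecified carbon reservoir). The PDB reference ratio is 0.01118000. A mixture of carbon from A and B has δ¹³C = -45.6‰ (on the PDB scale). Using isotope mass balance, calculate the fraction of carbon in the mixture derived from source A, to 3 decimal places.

0.843

δ_A = (0.01064656/0.01118000 − 1)×1000 = (0.952286 − 1)×1000 = -47.714‰
δ_B = (0.01079729/0.01118000 − 1)×1000 = (0.965768 − 1)×1000 = -34.232‰
f_A = (δ_mix − δ_B)/(δ_A − δ_B) = (-45.6 − (-34.232))/(-47.714 − (-34.232))
f_A = -11.368 / -13.482 = 0.8432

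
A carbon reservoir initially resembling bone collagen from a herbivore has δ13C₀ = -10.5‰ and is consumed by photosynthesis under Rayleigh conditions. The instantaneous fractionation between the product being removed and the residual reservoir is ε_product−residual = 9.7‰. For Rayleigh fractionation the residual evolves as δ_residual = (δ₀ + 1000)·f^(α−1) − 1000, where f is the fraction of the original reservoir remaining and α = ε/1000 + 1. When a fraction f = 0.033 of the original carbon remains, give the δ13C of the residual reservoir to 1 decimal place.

Rayleigh residual: δ_res = (δ₀ + 1000)·f^(α−1) − 1000
α = ε/1000 + 1 = 1.00970, so α − 1 = 0.00970
f^(α−1) = 0.033^(0.00970) = 0.967452
δ_res = (-10.5 + 1000) × 0.967452 − 1000 = 957.294 − 1000 = -42.71‰

-42.7‰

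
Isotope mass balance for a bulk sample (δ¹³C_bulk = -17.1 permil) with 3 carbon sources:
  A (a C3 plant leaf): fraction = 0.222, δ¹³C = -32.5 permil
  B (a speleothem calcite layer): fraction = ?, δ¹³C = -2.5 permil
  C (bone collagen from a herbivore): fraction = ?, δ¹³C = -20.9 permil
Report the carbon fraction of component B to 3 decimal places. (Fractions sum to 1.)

Let f_B and f_C be the unknown fractions; fractions sum to 1 so f_B + f_C = 0.778.
Mass balance: Σ fᵢ·δᵢ = δ_bulk ⇒ f_B·(-2.5) + f_C·(-20.9) = -17.1 − (-7.215) = -9.885
Substitute f_C = 0.778 − f_B:
f_B·(-2.5 − -20.9) = -9.885 − 0.778×(-20.9) = 6.375
f_B = 6.375 / 18.4 = 0.3465

0.346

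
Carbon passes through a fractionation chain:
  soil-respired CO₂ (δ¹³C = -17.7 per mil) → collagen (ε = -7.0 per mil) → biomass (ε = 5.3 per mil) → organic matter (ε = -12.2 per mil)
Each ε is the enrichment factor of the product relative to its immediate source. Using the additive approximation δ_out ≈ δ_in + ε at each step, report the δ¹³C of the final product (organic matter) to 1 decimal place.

step 1: δ ≈ -17.7 + (-7.0) = -24.7 per mil
step 2: δ ≈ -24.7 + (5.3) = -19.4 per mil
step 3: δ ≈ -19.4 + (-12.2) = -31.6 per mil

-31.6 per mil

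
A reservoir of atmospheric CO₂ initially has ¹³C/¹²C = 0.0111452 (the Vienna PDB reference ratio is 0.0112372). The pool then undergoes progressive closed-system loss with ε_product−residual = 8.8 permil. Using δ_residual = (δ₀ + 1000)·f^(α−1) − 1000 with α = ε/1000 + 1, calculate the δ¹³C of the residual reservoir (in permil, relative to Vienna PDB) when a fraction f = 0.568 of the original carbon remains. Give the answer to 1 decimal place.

δ₀ = (0.0111452/0.0112372 − 1)×1000 = (0.991813 − 1)×1000 = -8.187 permil
α − 1 = ε/1000 = 0.0088
f^(α−1) = 0.568^(0.0088) = 0.995035
δ_res = (-8.187 + 1000) × 0.995035 − 1000 = 986.888 − 1000 = -13.11 permil

-13.1 permil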